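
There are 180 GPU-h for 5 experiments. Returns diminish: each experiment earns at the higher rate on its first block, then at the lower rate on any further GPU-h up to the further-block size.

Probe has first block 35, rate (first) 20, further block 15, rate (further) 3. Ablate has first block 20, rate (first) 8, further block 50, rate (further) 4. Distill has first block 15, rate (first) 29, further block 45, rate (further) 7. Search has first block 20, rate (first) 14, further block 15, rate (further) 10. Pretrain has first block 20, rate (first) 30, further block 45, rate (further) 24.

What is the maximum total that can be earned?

3475

Rank every tier by rate: Pretrain/T1 30 > Distill/T1 29 > Pretrain/T2 24 > Probe/T1 20 > Search/T1 14 > Search/T2 10 > Ablate/T1 8 > Distill/T2 7 > Ablate/T2 4 > Probe/T2 3.
Pretrain/T1 (30): +20 → 160 left.
Fill Distill T1 block (15 at 29) → 145 left.
Pretrain/T2 (24): +45 → 100 left.
Fill Probe T1 block (35 at 20) → 65 left.
Search T1 at 14: fill all 20 → 45 left.
Fill Search T2 block (15 at 10) → 30 left.
Ablate T1 at 8: fill all 20 → 10 left.
10 remain; put them into Distill T2 at 7.
Total = 30×20 + 29×15 + 24×45 + 20×35 + 14×20 + 10×15 + 8×20 + 7×10 = 3475.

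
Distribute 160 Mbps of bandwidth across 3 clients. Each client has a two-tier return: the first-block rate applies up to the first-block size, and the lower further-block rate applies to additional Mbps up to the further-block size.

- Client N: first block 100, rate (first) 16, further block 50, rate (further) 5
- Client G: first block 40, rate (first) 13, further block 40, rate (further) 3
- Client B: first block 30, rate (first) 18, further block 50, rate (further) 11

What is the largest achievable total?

Rank every tier by rate: Client B/tier1 18 > Client N/tier1 16 > Client G/tier1 13 > Client B/tier2 11 > Client N/tier2 5 > Client G/tier2 3.
Client B/tier1 (18): +30 → 130 left.
Client N tier1 at 16: fill all 100 → 30 left.
Client G/tier1: +30 of 40 at 13; pool empty.
Total = 18×30 + 16×100 + 13×30 = 2530.

2530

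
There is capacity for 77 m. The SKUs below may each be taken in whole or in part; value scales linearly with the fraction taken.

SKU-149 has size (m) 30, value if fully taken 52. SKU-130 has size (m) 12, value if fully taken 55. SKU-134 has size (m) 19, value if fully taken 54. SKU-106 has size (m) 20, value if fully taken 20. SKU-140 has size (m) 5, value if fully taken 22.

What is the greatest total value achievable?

Best value per unit of size first: SKU-130 55/12≈4.58, SKU-140 22/5≈4.4, SKU-134 54/19≈2.84, SKU-149 52/30≈1.73, SKU-106 20/20≈1.
Take all of SKU-130 (12 m, value 55) ; 65 m left.
Take all of SKU-140 (5 m, value 22) ; 60 m left.
SKU-134: take in full, 19 m for value 54 ; 41 left.
SKU-149: take in full, 30 m for value 52 ; 11 left.
11 m left: a 11/20 share of SKU-106 gives 20×11/20 = 11.
Total value = 194.

194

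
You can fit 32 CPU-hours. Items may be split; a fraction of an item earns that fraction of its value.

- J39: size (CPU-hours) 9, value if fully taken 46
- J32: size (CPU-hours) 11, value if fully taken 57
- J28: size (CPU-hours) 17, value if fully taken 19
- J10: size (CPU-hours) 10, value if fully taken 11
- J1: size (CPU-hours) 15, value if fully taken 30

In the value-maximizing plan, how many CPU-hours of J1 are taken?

Rank by value-to-size ratio: J32 57/11≈5.18, J39 46/9≈5.11, J1 30/15≈2, J28 19/17≈1.12, J10 11/10≈1.1.
Take all of J32 (11 CPU-hours, value 57) ; 21 CPU-hours left.
All 9 CPU-hours of J39 fit (value 46) ; 12 remain.
Fill the last 12 CPU-hours with part of J1: 12/15 of it earns 24.

12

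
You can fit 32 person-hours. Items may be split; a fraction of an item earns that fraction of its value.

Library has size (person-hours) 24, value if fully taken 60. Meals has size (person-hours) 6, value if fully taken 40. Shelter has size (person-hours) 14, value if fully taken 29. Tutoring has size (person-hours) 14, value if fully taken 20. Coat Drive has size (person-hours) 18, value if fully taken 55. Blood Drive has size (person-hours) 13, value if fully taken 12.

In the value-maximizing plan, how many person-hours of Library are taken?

8

Sort by value density: Meals 40/6≈6.67, Coat Drive 55/18≈3.06, Library 60/24≈2.5, Shelter 29/14≈2.07, Tutoring 20/14≈1.43, Blood Drive 12/13≈0.923.
All 6 person-hours of Meals fit (value 40) → 26 remain.
Coat Drive: take in full, 18 person-hours for value 55 → 8 left.
Fill the last 8 person-hours with part of Library: 8/24 of it earns 20.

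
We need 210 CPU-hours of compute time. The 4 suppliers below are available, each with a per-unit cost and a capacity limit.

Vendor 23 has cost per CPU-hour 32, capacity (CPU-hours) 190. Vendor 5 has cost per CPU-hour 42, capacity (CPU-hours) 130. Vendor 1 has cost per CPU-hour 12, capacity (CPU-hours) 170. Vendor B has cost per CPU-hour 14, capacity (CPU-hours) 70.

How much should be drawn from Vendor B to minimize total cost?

40

Cheapest first:
Take 170 from Vendor 1 at 12 — need 40 more.
Vendor B at 14: take 40 of its 70 — requirement met.
Vendor 23, Vendor 5: unused.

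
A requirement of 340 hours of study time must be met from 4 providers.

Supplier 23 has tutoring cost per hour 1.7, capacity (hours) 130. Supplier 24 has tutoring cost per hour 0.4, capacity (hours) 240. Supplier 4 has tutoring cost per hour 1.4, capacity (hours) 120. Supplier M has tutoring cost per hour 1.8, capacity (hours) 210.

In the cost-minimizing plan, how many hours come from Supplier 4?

Use providers in increasing cost order.
Supplier 24 (0.4): use full 240 ; 100 hours to go.
Take 100 from Supplier 4 at 1.4 to finish.
Supplier 23, Supplier M: unused.

100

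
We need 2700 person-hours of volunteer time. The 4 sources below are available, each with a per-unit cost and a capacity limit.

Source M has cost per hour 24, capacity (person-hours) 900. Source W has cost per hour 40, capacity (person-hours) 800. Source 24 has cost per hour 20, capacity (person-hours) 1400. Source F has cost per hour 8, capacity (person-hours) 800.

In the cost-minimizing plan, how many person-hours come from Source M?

Fill from the cheapest source first.
Source F at 8: take all 800 person-hours ; 1900 still needed.
Take 1400 from Source 24 at 20 ; need 500 more.
Source M at 24: take 500 of its 900 ; requirement met.
Source W: unused.

500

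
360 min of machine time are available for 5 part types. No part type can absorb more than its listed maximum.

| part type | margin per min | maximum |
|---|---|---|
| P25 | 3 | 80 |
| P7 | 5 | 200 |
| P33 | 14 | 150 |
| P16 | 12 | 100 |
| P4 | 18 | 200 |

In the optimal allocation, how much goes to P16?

Order the part types by margin per min: P4 18 > P33 14 > P16 12 > P7 5 > P25 3.
P4: +200 to 200 (cap) ; 160 left.
P33 takes 150 to reach its cap of 150 ; 10 left.
P16 has room for 100 but only 10 remain, so it gets 10.

10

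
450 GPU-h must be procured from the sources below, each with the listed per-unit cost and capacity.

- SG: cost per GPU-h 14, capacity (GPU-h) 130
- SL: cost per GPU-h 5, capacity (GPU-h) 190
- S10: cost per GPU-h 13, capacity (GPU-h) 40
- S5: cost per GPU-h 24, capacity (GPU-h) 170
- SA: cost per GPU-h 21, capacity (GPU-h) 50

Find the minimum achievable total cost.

5300

Fill from the cheapest source first.
SL (5): use full 190 → 260 GPU-h to go.
S10 (13): use full 40 → 220 GPU-h to go.
Take 130 from SG at 14 → need 90 more.
SA at 21: take all 50 GPU-h → 40 still needed.
S5 (24): take the remaining 40 → done.
Cost = 190×5 + 40×13 + 130×14 + 50×21 + 40×24 = 5300.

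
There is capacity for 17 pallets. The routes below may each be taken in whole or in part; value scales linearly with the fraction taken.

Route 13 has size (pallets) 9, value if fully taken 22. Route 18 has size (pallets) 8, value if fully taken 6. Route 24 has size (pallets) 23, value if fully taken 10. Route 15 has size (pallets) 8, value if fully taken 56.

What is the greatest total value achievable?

78

Rank by value-to-size ratio: Route 15 56/8≈7, Route 13 22/9≈2.44, Route 18 6/8≈0.75, Route 24 10/23≈0.435.
All 8 pallets of Route 15 fit (value 56) ; 9 remain.
Route 13: take in full, 9 pallets for value 22 ; 0 left.
Total value = 78.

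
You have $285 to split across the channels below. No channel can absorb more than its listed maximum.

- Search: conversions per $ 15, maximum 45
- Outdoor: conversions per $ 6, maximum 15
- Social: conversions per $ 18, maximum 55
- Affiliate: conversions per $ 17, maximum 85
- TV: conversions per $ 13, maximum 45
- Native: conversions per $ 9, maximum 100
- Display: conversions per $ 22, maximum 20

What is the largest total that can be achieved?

Rank by conversions per $: Display 22 > Social 18 > Affiliate 17 > Search 15 > TV 13 > Native 9 > Outdoor 6.
Display takes 20 to reach its cap of 20 ; 265 left.
Give Social 55 to hit its cap of 55 ; 210 left.
Give Affiliate 85 to hit its cap of 85 ; 125 left.
Search takes 45 to reach its cap of 45 ; 80 left.
TV: +45 to 45 (cap) ; 35 left.
Only 35 left; Native takes them to reach 35.
Total = 15×45 + 18×55 + 17×85 + 13×45 + 9×35 + 22×20 = 4450.

4450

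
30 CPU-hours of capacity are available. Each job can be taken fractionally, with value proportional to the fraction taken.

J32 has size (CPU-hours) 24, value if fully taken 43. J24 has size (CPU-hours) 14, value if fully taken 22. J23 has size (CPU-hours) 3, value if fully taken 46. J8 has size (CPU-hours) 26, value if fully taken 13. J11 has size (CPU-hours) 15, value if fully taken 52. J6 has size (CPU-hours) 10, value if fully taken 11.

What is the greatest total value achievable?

Sort by value density: J23 46/3≈15.3, J11 52/15≈3.47, J32 43/24≈1.79, J24 22/14≈1.57, J6 11/10≈1.1, J8 13/26≈0.5.
All 3 CPU-hours of J23 fit (value 46) → 27 remain.
Take all of J11 (15 CPU-hours, value 52) → 12 CPU-hours left.
Only 12 CPU-hours remain; take 12/24 of J32 for value 43×12/24 = 21.5.
Total value = 119.5.

119.5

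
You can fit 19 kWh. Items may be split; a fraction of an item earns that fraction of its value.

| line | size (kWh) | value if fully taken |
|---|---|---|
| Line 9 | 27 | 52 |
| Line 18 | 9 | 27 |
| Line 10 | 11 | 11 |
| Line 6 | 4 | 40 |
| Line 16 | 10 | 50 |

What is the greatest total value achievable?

Best value per unit of size first: Line 6 40/4≈10, Line 16 50/10≈5, Line 18 27/9≈3, Line 9 52/27≈1.93, Line 10 11/11≈1.
Take all of Line 6 (4 kWh, value 40) ; 15 kWh left.
All 10 kWh of Line 16 fit (value 50) ; 5 remain.
Fill the last 5 kWh with part of Line 18: 5/9 of it earns 15.
Total value = 105.

105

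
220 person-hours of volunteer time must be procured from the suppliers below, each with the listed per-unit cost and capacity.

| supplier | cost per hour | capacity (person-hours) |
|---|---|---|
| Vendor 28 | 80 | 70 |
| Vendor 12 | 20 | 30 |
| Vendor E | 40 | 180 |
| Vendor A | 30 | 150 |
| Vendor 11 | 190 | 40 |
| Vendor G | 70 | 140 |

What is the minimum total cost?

Use suppliers in increasing cost order.
Take 30 from Vendor 12 at 20 — need 190 more.
Take 150 from Vendor A at 30 — need 40 more.
Vendor E at 40: take 40 of its 180 — requirement met.
Vendor G, Vendor 28, Vendor 11: unused.
Cost = 30×20 + 150×30 + 40×40 = 6700.

6700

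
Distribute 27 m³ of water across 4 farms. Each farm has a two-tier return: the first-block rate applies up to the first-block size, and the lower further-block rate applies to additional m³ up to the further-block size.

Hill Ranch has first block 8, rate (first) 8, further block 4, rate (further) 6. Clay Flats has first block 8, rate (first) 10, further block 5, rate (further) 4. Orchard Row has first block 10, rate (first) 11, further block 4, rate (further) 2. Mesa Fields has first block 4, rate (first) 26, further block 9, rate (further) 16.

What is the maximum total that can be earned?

398

Order all 8 blocks by rate: Mesa Fields/tier1 26 > Mesa Fields/tier2 16 > Orchard Row/tier1 11 > Clay Flats/tier1 10 > Hill Ranch/tier1 8 > Hill Ranch/tier2 6 > Clay Flats/tier2 4 > Orchard Row/tier2 2.
Mesa Fields/tier1 (26): +4 → 23 left.
Mesa Fields/tier2 (16): +9 → 14 left.
Fill Orchard Row tier1 block (10 at 11) → 4 left.
4 remain; put them into Clay Flats tier1 at 10.
Total = 26×4 + 16×9 + 11×10 + 10×4 = 398.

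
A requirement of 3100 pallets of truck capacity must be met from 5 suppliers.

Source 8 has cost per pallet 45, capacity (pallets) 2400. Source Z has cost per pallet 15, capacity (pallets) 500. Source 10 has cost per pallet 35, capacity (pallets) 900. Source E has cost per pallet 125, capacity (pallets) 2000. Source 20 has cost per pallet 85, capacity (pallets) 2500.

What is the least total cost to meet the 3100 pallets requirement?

Fill from the cheapest supplier first.
Source Z (15): use full 500 — 2600 pallets to go.
Take 900 from Source 10 at 35 — need 1700 more.
Take 1700 from Source 8 at 45 to finish.
Source 20, Source E: unused.
Cost = 500×15 + 900×35 + 1700×45 = 115500.

115500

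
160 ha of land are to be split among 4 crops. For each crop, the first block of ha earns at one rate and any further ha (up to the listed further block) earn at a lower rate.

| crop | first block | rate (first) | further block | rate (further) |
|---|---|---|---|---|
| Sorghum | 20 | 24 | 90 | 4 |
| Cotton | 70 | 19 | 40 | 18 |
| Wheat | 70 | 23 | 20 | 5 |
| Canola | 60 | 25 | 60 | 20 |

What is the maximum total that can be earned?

3790

Treat each block as its own option and order by rate: Canola/first 25 > Sorghum/first 24 > Wheat/first 23 > Canola/second 20 > Cotton/first 19 > Cotton/second 18 > Wheat/second 5 > Sorghum/second 4.
Canola/first (25): +60 → 100 left.
Sorghum/first (24): +20 → 80 left.
Wheat first at 23: fill all 70 → 10 left.
Canola/second: +10 of 60 at 20; pool empty.
Total = 25×60 + 24×20 + 23×70 + 20×10 = 3790.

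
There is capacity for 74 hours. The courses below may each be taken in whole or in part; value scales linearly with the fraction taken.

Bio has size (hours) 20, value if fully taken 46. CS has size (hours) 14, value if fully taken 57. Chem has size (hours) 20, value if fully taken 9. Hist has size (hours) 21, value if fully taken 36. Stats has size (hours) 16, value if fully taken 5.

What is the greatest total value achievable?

Sort by value density: CS 57/14≈4.07, Bio 46/20≈2.3, Hist 36/21≈1.71, Chem 9/20≈0.45, Stats 5/16≈0.312.
Take all of CS (14 hours, value 57) → 60 hours left.
Bio: take in full, 20 hours for value 46 → 40 left.
Take all of Hist (21 hours, value 36) → 19 hours left.
19 hours left: a 19/20 share of Chem gives 9×19/20 = 8.55.
Total value = 147.55.

147.55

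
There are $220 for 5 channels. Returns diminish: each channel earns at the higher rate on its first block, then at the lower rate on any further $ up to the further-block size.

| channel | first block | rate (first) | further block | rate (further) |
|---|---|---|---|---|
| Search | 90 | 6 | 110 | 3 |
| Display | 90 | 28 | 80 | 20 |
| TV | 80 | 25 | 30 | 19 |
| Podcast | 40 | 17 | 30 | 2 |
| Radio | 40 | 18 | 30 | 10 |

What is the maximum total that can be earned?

5520

Treat each block as its own option and order by rate: Display/T1 28 > TV/T1 25 > Display/T2 20 > TV/T2 19 > Radio/T1 18 > Podcast/T1 17 > Radio/T2 10 > Search/T1 6 > Search/T2 3 > Podcast/T2 2.
Display/T1 (28): +90 ; 130 left.
TV/T1 (25): +80 ; 50 left.
Display/T2: +50 of 80 at 20; pool empty.
Total = 28×90 + 25×80 + 20×50 = 5520.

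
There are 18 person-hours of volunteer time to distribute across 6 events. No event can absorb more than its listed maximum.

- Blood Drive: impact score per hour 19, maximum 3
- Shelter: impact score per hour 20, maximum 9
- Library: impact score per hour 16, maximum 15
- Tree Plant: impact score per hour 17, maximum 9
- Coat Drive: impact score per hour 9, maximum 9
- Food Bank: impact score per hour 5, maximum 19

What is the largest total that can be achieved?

Order the events by impact score per hour: Shelter 20 > Blood Drive 19 > Tree Plant 17 > Library 16 > Coat Drive 9 > Food Bank 5.
Shelter takes 9 to reach its cap of 9 ; 9 left.
Blood Drive takes 3 to reach its cap of 3 ; 6 left.
Tree Plant: +6 (room for 9) → 6. Pool exhausted.
Total = 19×3 + 20×9 + 17×6 = 339.

339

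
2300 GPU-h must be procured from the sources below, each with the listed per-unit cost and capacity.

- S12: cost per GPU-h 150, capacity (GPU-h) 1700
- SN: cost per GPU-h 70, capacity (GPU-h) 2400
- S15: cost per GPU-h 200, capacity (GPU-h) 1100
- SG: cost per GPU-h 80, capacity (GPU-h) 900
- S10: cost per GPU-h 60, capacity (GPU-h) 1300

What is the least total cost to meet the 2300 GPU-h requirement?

148000

Use sources in increasing cost order.
S10 (60): use full 1300 → 1000 GPU-h to go.
Take 1000 from SN at 70 to finish.
SG, S12, S15: unused.
Cost = 1300×60 + 1000×70 = 148000.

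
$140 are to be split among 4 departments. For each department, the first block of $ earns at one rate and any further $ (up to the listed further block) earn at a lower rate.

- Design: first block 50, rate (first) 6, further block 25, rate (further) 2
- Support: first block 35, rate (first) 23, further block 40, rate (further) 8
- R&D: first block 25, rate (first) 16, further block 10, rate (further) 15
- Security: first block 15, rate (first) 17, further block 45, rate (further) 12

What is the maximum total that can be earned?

Order all 8 blocks by rate: Support/T1 23 > Security/T1 17 > R&D/T1 16 > R&D/T2 15 > Security/T2 12 > Support/T2 8 > Design/T1 6 > Design/T2 2.
Fill Support T1 block (35 at 23) ; 105 left.
Fill Security T1 block (15 at 17) ; 90 left.
Fill R&D T1 block (25 at 16) ; 65 left.
Fill R&D T2 block (10 at 15) ; 55 left.
Security/T2 (12): +45 ; 10 left.
10 remain; put them into Support T2 at 8.
Total = 23×35 + 17×15 + 16×25 + 15×10 + 12×45 + 8×10 = 2230.

2230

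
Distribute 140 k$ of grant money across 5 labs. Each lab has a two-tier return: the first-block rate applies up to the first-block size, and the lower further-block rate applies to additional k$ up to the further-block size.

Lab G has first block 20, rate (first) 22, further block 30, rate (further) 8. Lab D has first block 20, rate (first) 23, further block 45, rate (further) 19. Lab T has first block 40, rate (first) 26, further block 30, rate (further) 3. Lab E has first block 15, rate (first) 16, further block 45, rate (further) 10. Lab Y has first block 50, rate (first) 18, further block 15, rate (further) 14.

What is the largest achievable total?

Order all 10 blocks by rate: Lab T/first 26 > Lab D/first 23 > Lab G/first 22 > Lab D/second 19 > Lab Y/first 18 > Lab E/first 16 > Lab Y/second 14 > Lab E/second 10 > Lab G/second 8 > Lab T/second 3.
Lab T first at 26: fill all 40 ; 100 left.
Lab D/first (23): +20 ; 80 left.
Fill Lab G first block (20 at 22) ; 60 left.
Lab D/second (19): +45 ; 15 left.
Lab Y/first: +15 of 50 at 18; pool empty.
Total = 26×40 + 23×20 + 22×20 + 19×45 + 18×15 = 3065.

3065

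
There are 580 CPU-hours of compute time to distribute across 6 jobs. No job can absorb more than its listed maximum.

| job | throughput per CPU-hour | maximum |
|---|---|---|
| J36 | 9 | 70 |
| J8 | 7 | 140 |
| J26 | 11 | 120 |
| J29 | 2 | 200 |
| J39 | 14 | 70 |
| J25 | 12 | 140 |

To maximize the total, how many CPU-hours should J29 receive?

Highest throughput per CPU-hour first: J39 14 > J25 12 > J26 11 > J36 9 > J8 7 > J29 2.
J39: +70 to 70 (cap) → 510 left.
Give J25 140 to hit its cap of 140 → 370 left.
J26 takes 120 to reach its cap of 120 → 250 left.
J36: +70 to 70 (cap) → 180 left.
Give J8 140 to hit its cap of 140 → 40 left.
J29: +40 (room for 200) → 40. Pool exhausted.

40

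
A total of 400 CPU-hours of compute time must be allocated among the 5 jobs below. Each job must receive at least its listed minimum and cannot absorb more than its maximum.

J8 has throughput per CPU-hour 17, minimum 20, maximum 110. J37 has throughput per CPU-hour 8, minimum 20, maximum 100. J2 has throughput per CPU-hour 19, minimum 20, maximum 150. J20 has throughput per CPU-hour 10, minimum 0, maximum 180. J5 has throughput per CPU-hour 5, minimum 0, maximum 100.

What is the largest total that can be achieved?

6080

Meeting every minimum uses 20+20+20+0+0 = 60 CPU-hours, leaving 340.
Order the jobs by throughput per CPU-hour: J2 19 > J8 17 > J20 10 > J37 8 > J5 5.
J2 takes 130 more to reach its cap of 150 ; 210 left.
Give J8 90 more to hit its cap of 110 ; 120 left.
J20: +120 (room for 180) → 120. Pool exhausted.
Total = 17×110 + 8×20 + 19×150 + 10×120 = 6080.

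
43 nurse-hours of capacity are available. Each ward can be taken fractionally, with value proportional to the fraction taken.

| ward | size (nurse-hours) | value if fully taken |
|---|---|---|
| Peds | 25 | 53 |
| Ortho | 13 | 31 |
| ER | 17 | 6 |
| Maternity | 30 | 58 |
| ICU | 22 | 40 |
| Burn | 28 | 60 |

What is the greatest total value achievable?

95.24

Best value per unit of size first: Ortho 31/13≈2.38, Burn 60/28≈2.14, Peds 53/25≈2.12, Maternity 58/30≈1.93, ICU 40/22≈1.82, ER 6/17≈0.353.
Ortho: take in full, 13 nurse-hours for value 31 → 30 left.
Burn: take in full, 28 nurse-hours for value 60 → 2 left.
Fill the last 2 nurse-hours with part of Peds: 2/25 of it earns 4.24.
Total value = 95.24.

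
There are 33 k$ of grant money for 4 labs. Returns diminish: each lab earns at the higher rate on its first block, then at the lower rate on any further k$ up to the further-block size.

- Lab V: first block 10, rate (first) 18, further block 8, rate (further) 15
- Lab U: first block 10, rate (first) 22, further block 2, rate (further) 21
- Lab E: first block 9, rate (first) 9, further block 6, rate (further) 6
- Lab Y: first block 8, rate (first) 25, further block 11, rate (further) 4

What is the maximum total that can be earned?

687

Rank every tier by rate: Lab Y/tier1 25 > Lab U/tier1 22 > Lab U/tier2 21 > Lab V/tier1 18 > Lab V/tier2 15 > Lab E/tier1 9 > Lab E/tier2 6 > Lab Y/tier2 4.
Fill Lab Y tier1 block (8 at 25) → 25 left.
Lab U tier1 at 22: fill all 10 → 15 left.
Lab U tier2 at 21: fill all 2 → 13 left.
Fill Lab V tier1 block (10 at 18) → 3 left.
Lab V tier2 at 15: only 3 left, fill 3.
Total = 25×8 + 22×10 + 21×2 + 18×10 + 15×3 = 687.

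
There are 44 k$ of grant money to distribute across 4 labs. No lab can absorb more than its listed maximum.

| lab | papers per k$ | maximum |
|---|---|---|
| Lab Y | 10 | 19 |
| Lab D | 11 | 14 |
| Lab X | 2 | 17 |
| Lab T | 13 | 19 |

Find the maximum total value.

511

Rank by papers per k$: Lab T 13 > Lab D 11 > Lab Y 10 > Lab X 2.
Lab T takes 19 to reach its cap of 19 ; 25 left.
Lab D takes 14 to reach its cap of 14 ; 11 left.
Lab Y has room for 19 but only 11 remain, so it gets 11.
Total = 10×11 + 11×14 + 13×19 = 511.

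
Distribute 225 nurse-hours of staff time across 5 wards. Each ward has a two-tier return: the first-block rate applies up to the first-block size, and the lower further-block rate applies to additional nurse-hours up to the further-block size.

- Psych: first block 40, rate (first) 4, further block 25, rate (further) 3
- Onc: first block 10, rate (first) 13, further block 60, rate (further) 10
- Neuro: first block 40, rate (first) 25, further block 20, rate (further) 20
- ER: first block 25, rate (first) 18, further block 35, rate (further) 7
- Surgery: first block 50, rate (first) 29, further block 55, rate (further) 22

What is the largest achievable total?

Treat each block as its own option and order by rate: Surgery/first 29 > Neuro/first 25 > Surgery/second 22 > Neuro/second 20 > ER/first 18 > Onc/first 13 > Onc/second 10 > ER/second 7 > Psych/first 4 > Psych/second 3.
Surgery/first (29): +50 ; 175 left.
Neuro first at 25: fill all 40 ; 135 left.
Surgery/second (22): +55 ; 80 left.
Fill Neuro second block (20 at 20) ; 60 left.
Fill ER first block (25 at 18) ; 35 left.
Onc/first (13): +10 ; 25 left.
25 remain; put them into Onc second at 10.
Total = 29×50 + 25×40 + 22×55 + 20×20 + 18×25 + 13×10 + 10×25 = 4890.

4890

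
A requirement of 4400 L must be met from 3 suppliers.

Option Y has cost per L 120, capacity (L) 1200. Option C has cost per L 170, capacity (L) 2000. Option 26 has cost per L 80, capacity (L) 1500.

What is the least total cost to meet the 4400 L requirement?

553000

Use suppliers in increasing cost order.
Option 26 (80): use full 1500 — 2900 L to go.
Option Y (120): use full 1200 — 1700 L to go.
Option C at 170: take 1700 of its 2000 — requirement met.
Cost = 1500×80 + 1200×120 + 1700×170 = 553000.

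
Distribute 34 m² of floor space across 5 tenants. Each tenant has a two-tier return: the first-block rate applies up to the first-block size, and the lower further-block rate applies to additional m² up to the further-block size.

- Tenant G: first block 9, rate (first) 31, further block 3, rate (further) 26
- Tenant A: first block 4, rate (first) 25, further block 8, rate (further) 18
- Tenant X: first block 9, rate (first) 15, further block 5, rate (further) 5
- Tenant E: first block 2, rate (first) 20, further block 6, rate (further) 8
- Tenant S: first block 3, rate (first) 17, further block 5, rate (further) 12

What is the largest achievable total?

767

Rank every tier by rate: Tenant G/first 31 > Tenant G/second 26 > Tenant A/first 25 > Tenant E/first 20 > Tenant A/second 18 > Tenant S/first 17 > Tenant X/first 15 > Tenant S/second 12 > Tenant E/second 8 > Tenant X/second 5.
Tenant G first at 31: fill all 9 → 25 left.
Tenant G second at 26: fill all 3 → 22 left.
Tenant A/first (25): +4 → 18 left.
Fill Tenant E first block (2 at 20) → 16 left.
Tenant A/second (18): +8 → 8 left.
Tenant S/first (17): +3 → 5 left.
Tenant X first at 15: only 5 left, fill 5.
Total = 31×9 + 26×3 + 25×4 + 20×2 + 18×8 + 17×3 + 15×5 = 767.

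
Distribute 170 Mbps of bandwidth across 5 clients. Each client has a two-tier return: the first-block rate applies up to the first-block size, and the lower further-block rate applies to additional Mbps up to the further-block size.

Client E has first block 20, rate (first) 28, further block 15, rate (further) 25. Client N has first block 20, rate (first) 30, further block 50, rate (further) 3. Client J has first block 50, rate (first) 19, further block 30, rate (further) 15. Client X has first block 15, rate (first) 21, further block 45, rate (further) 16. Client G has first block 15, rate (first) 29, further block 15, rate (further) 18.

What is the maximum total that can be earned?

3825

Treat each block as its own option and order by rate: Client N/tier1 30 > Client G/tier1 29 > Client E/tier1 28 > Client E/tier2 25 > Client X/tier1 21 > Client J/tier1 19 > Client G/tier2 18 > Client X/tier2 16 > Client J/tier2 15 > Client N/tier2 3.
Client N tier1 at 30: fill all 20 — 150 left.
Client G/tier1 (29): +15 — 135 left.
Client E/tier1 (28): +20 — 115 left.
Client E tier2 at 25: fill all 15 — 100 left.
Fill Client X tier1 block (15 at 21) — 85 left.
Client J tier1 at 19: fill all 50 — 35 left.
Client G tier2 at 18: fill all 15 — 20 left.
Client X tier2 at 16: only 20 left, fill 20.
Total = 30×20 + 29×15 + 28×20 + 25×15 + 21×15 + 19×50 + 18×15 + 16×20 = 3825.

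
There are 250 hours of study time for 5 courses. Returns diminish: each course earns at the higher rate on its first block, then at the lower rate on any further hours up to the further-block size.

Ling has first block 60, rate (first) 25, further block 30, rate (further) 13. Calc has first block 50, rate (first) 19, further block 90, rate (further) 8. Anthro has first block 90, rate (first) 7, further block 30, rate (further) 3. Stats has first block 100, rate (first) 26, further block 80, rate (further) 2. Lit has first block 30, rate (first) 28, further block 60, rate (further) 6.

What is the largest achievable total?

Rank every tier by rate: Lit/T1 28 > Stats/T1 26 > Ling/T1 25 > Calc/T1 19 > Ling/T2 13 > Calc/T2 8 > Anthro/T1 7 > Lit/T2 6 > Anthro/T2 3 > Stats/T2 2.
Lit/T1 (28): +30 → 220 left.
Stats T1 at 26: fill all 100 → 120 left.
Ling T1 at 25: fill all 60 → 60 left.
Calc/T1 (19): +50 → 10 left.
Ling/T2: +10 of 30 at 13; pool empty.
Total = 28×30 + 26×100 + 25×60 + 19×50 + 13×10 = 6020.

6020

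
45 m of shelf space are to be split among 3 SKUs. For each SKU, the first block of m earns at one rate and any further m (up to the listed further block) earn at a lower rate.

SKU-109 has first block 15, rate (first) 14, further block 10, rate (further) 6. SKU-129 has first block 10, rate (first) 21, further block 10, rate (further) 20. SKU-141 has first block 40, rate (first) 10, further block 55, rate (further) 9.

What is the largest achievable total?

Treat each block as its own option and order by rate: SKU-129/first 21 > SKU-129/second 20 > SKU-109/first 14 > SKU-141/first 10 > SKU-141/second 9 > SKU-109/second 6.
SKU-129/first (21): +10 ; 35 left.
SKU-129/second (20): +10 ; 25 left.
SKU-109 first at 14: fill all 15 ; 10 left.
SKU-141 first at 10: only 10 left, fill 10.
Total = 21×10 + 20×10 + 14×15 + 10×10 = 720.

720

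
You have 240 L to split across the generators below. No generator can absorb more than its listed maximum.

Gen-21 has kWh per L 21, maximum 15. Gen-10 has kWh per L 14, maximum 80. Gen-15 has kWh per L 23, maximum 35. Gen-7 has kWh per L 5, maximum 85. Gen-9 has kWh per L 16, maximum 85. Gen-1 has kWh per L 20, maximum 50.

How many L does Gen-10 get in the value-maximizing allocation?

55

Order the generators by kWh per L: Gen-15 23 > Gen-21 21 > Gen-1 20 > Gen-9 16 > Gen-10 14 > Gen-7 5.
Give Gen-15 35 to hit its cap of 35 — 205 left.
Gen-21: +15 to 15 (cap) — 190 left.
Gen-1 takes 50 to reach its cap of 50 — 140 left.
Gen-9: +85 to 85 (cap) — 55 left.
Gen-10: +55 (room for 80) → 55. Pool exhausted.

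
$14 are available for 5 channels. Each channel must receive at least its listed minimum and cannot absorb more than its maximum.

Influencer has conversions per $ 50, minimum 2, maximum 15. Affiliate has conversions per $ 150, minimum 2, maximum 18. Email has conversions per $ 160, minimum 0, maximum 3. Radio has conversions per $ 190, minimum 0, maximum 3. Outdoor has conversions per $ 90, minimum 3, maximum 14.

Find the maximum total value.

Meeting every minimum uses 2+2+0+0+3 = 7 $, leaving 7.
Order the channels by conversions per $: Radio 190 > Email 160 > Affiliate 150 > Outdoor 90 > Influencer 50.
Give Radio 3 more to hit its cap of 3 → 4 left.
Email takes 3 more to reach its cap of 3 → 1 left.
Affiliate has room for 16 more but only 1 remain, so it gets 3.
Total = 50×2 + 150×3 + 160×3 + 190×3 + 90×3 = 1870.

1870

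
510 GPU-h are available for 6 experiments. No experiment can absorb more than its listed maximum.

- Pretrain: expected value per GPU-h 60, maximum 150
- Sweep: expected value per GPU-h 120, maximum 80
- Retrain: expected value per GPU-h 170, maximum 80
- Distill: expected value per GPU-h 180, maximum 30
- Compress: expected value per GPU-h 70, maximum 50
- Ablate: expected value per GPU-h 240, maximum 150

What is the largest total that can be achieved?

75300

Order the experiments by expected value per GPU-h: Ablate 240 > Distill 180 > Retrain 170 > Sweep 120 > Compress 70 > Pretrain 60.
Give Ablate 150 to hit its cap of 150 — 360 left.
Distill: +30 to 30 (cap) — 330 left.
Retrain takes 80 to reach its cap of 80 — 250 left.
Sweep: +80 to 80 (cap) — 170 left.
Give Compress 50 to hit its cap of 50 — 120 left.
Pretrain: +120 (room for 150) → 120. Pool exhausted.
Total = 60×120 + 120×80 + 170×80 + 180×30 + 70×50 + 240×150 = 75300.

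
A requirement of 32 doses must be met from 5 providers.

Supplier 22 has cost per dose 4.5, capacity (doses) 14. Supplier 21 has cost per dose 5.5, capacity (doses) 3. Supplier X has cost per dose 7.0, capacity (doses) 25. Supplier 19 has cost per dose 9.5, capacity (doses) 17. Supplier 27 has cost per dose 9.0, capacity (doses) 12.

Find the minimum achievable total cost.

Cheapest first:
Supplier 22 (4.5): use full 14 — 18 doses to go.
Supplier 21 at 5.5: take all 3 doses — 15 still needed.
Supplier X at 7.0: take 15 of its 25 — requirement met.
Supplier 27, Supplier 19: unused.
Cost = 14×4.5 + 3×5.5 + 15×7.0 = 184.5.

184.5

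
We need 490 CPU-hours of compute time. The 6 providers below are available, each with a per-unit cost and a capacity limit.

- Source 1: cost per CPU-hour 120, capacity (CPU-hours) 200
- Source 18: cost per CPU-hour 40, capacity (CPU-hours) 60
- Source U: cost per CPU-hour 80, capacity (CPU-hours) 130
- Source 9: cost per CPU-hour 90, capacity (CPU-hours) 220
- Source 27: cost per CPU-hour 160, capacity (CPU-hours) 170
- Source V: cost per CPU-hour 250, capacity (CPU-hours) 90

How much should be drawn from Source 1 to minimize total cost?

80

Fill from the cheapest provider first.
Take 60 from Source 18 at 40 → need 430 more.
Source U at 80: take all 130 CPU-hours → 300 still needed.
Source 9 (90): use full 220 → 80 CPU-hours to go.
Source 1 at 120: take 80 of its 200 → requirement met.
Source 27, Source V: unused.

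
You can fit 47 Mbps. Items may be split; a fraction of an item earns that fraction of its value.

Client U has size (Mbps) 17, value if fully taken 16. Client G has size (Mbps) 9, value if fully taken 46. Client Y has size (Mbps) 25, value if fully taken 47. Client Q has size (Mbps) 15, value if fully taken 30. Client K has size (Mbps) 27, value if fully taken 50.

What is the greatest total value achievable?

119.24

Sort by value density: Client G 46/9≈5.11, Client Q 30/15≈2, Client Y 47/25≈1.88, Client K 50/27≈1.85, Client U 16/17≈0.941.
All 9 Mbps of Client G fit (value 46) → 38 remain.
All 15 Mbps of Client Q fit (value 30) → 23 remain.
Fill the last 23 Mbps with part of Client Y: 23/25 of it earns 43.24.
Total value = 119.24.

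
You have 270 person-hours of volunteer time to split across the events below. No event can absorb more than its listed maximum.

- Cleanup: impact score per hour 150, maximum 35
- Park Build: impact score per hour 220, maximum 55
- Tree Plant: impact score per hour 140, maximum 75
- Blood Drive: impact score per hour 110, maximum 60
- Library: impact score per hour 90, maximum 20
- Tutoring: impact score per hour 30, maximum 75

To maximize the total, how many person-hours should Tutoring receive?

25

Order the events by impact score per hour: Park Build 220 > Cleanup 150 > Tree Plant 140 > Blood Drive 110 > Library 90 > Tutoring 30.
Park Build takes 55 to reach its cap of 55 → 215 left.
Give Cleanup 35 to hit its cap of 35 → 180 left.
Tree Plant: +75 to 75 (cap) → 105 left.
Blood Drive: +60 to 60 (cap) → 45 left.
Library takes 20 to reach its cap of 20 → 25 left.
Only 25 left; Tutoring takes them to reach 25.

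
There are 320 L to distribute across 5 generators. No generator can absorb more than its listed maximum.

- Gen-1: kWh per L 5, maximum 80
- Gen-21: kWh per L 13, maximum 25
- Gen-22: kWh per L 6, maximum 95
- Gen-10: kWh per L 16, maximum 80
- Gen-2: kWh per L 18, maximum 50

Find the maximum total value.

Order the generators by kWh per L: Gen-2 18 > Gen-10 16 > Gen-21 13 > Gen-22 6 > Gen-1 5.
Gen-2: +50 to 50 (cap) — 270 left.
Gen-10 takes 80 to reach its cap of 80 — 190 left.
Give Gen-21 25 to hit its cap of 25 — 165 left.
Gen-22 takes 95 to reach its cap of 95 — 70 left.
Gen-1: +70 (room for 80) → 70. Pool exhausted.
Total = 5×70 + 13×25 + 6×95 + 16×80 + 18×50 = 3425.

3425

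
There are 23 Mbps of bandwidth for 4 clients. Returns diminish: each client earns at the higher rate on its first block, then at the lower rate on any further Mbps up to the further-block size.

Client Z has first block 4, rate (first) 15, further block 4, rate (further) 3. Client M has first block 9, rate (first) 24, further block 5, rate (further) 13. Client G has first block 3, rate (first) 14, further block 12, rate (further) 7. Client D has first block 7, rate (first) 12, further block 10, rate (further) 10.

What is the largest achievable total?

407

Rank every tier by rate: Client M/tier1 24 > Client Z/tier1 15 > Client G/tier1 14 > Client M/tier2 13 > Client D/tier1 12 > Client D/tier2 10 > Client G/tier2 7 > Client Z/tier2 3.
Client M tier1 at 24: fill all 9 ; 14 left.
Client Z/tier1 (15): +4 ; 10 left.
Fill Client G tier1 block (3 at 14) ; 7 left.
Client M tier2 at 13: fill all 5 ; 2 left.
Client D/tier1: +2 of 7 at 12; pool empty.
Total = 24×9 + 15×4 + 14×3 + 13×5 + 12×2 = 407.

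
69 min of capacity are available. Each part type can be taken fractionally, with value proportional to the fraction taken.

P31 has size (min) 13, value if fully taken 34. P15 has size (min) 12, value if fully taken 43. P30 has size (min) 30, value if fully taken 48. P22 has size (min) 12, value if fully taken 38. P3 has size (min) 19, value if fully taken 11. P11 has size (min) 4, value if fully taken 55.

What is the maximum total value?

Best value per unit of size first: P11 55/4≈13.8, P15 43/12≈3.58, P22 38/12≈3.17, P31 34/13≈2.62, P30 48/30≈1.6, P3 11/19≈0.579.
Take all of P11 (4 min, value 55) → 65 min left.
Take all of P15 (12 min, value 43) → 53 min left.
P22: take in full, 12 min for value 38 → 41 left.
All 13 min of P31 fit (value 34) → 28 remain.
Only 28 min remain; take 28/30 of P30 for value 48×28/30 = 44.8.
Total value = 214.8.

214.8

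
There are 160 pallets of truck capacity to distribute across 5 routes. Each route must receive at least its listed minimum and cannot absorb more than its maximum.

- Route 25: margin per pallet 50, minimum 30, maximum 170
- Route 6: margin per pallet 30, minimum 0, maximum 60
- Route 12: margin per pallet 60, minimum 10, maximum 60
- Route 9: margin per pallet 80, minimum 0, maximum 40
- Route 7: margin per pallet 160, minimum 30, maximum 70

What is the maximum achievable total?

Meeting every minimum uses 30+0+10+0+30 = 70 pallets, leaving 90.
Rank by margin per pallet: Route 7 160 > Route 9 80 > Route 12 60 > Route 25 50 > Route 6 30.
Give Route 7 40 more to hit its cap of 70 → 50 left.
Give Route 9 40 more to hit its cap of 40 → 10 left.
Route 12: +10 (room for 50) → 20. Pool exhausted.
Total = 50×30 + 60×20 + 80×40 + 160×70 = 17100.

17100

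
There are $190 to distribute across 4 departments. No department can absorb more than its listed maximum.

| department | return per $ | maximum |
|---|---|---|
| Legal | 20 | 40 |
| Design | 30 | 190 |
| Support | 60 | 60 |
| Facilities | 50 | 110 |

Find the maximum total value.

9700

Order the departments by return per $: Support 60 > Facilities 50 > Design 30 > Legal 20.
Give Support 60 to hit its cap of 60 — 130 left.
Facilities: +110 to 110 (cap) — 20 left.
Only 20 left; Design takes them to reach 20.
Total = 30×20 + 60×60 + 50×110 = 9700.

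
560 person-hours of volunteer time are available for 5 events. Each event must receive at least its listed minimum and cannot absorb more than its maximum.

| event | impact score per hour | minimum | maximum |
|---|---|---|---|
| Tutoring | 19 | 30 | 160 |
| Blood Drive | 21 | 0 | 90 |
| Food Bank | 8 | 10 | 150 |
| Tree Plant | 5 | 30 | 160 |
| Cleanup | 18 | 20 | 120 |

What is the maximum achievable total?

Meeting every minimum uses 30+0+10+30+20 = 90 person-hours, leaving 470.
Highest impact score per hour first: Blood Drive 21 > Tutoring 19 > Cleanup 18 > Food Bank 8 > Tree Plant 5.
Blood Drive: +90 to 90 (cap) — 380 left.
Tutoring: +130 to 160 (cap) — 250 left.
Give Cleanup 100 more to hit its cap of 120 — 150 left.
Food Bank takes 140 more to reach its cap of 150 — 10 left.
Tree Plant: +10 (room for 130) → 40. Pool exhausted.
Total = 19×160 + 21×90 + 8×150 + 5×40 + 18×120 = 8490.

8490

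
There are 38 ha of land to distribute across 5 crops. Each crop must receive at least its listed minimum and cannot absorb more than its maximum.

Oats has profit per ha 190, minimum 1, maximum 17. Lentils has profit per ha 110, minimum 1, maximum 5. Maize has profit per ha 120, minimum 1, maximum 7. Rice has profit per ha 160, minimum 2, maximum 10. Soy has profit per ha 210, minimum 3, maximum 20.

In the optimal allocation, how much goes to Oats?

Meeting every minimum uses 1+1+1+2+3 = 8 ha, leaving 30.
Order the crops by profit per ha: Soy 210 > Oats 190 > Rice 160 > Maize 120 > Lentils 110.
Give Soy 17 more to hit its cap of 20 ; 13 left.
Oats: +13 (room for 16) → 14. Pool exhausted.

14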